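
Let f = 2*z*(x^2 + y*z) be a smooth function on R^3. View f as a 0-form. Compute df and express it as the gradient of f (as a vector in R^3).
df = (4*x*z) dx + (2*z^2) dy + (2*x^2 + 4*y*z) dz; grad f = (4*x*z, 2*z^2, 2*x^2 + 4*y*z)

For a 0-form f, d f = (∂f/∂x) dx + (∂f/∂y) dy + (∂f/∂z) dz. The components of the vector representation are exactly the entries of grad f in Cartesian coordinates:
  ∂f/∂x = 4*x*z
  ∂f/∂y = 2*z^2
  ∂f/∂z = 2*x^2 + 4*y*z.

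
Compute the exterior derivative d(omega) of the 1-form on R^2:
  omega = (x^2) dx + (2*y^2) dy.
d(omega) = 0

For a 1-form omega = sum_i f_i dx_i, the exterior derivative is
  d(omega) = sum_{i < j} (∂f_j/∂x_i - ∂f_i/∂x_j) dx_i ∧ dx_j.

Assembling: d(omega) = 0.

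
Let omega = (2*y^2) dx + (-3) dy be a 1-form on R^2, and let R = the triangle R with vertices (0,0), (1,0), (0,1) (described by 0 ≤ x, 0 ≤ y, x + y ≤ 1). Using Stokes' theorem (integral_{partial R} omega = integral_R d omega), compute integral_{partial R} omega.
integral_(partial R) omega = -2/3

Stokes: integral_partial_R omega = integral_R d omega with d omega = (∂Q/∂x - ∂P/∂y) dx ∧ dy.
  ∂Q/∂x = 0
  ∂P/∂y = 4*y
  integrand = ∂Q/∂x - ∂P/∂y = -4*y.
Integrating over R: integral_0^1 integral_0^{1-x} (-4*y) dy dx = -2/3.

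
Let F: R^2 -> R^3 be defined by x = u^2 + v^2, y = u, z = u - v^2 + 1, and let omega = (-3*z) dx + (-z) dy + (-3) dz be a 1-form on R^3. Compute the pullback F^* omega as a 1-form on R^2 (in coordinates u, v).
F^* omega = (-6*u^2 + 6*u*v^2 - 7*u + v^2 - 4) du + (6*v*(-u + v^2)) dv

Using F^*(f dg) = (f ∘ F) d(g ∘ F), substitute each coordinate x_i by F_i(u, v) in f_i, and replace dx_i by d F_i = (∂F_i/∂u) du + (∂F_i/∂v) dv.
  For the x component: f_1(F) = -3*u + 3*v^2 - 3; d F_1 = (2*u) du + (2*v) dv
  For the y component: f_2(F) = -u + v^2 - 1; d F_2 = (1) du + (0) dv
  For the z component: f_3(F) = -3; d F_3 = (1) du + (-2*v) dv
Combining and collecting du, dv coefficients:
  coeff of du: -6*u^2 + 6*u*v^2 - 7*u + v^2 - 4
  coeff of dv: 6*v*(-u + v^2)
F^* omega = (-6*u^2 + 6*u*v^2 - 7*u + v^2 - 4) du + (6*v*(-u + v^2)) dv.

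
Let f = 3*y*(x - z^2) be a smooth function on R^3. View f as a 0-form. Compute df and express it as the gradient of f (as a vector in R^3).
df = (3*y) dx + (3*x - 3*z^2) dy + (-6*y*z) dz; grad f = (3*y, 3*x - 3*z^2, -6*y*z)

For a 0-form f, d f = (∂f/∂x) dx + (∂f/∂y) dy + (∂f/∂z) dz. The components of the vector representation are exactly the entries of grad f in Cartesian coordinates:
  ∂f/∂x = 3*y
  ∂f/∂y = 3*x - 3*z^2
  ∂f/∂z = -6*y*z.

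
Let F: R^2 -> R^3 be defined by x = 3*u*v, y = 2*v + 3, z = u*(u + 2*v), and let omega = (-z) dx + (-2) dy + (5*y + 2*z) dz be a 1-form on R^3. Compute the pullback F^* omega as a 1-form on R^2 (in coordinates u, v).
F^* omega = (4*u^3 + 9*u^2*v + 2*u*v^2 + 20*u*v + 30*u + 20*v^2 + 30*v) du + (u^3 + 2*u^2*v + 20*u*v + 30*u - 4) dv

Using F^*(f dg) = (f ∘ F) d(g ∘ F), substitute each coordinate x_i by F_i(u, v) in f_i, and replace dx_i by d F_i = (∂F_i/∂u) du + (∂F_i/∂v) dv.
  For the x component: f_1(F) = u*(-u - 2*v); d F_1 = (3*v) du + (3*u) dv
  For the y component: f_2(F) = -2; d F_2 = (0) du + (2) dv
  For the z component: f_3(F) = 2*u^2 + 4*u*v + 10*v + 15; d F_3 = (2*u + 2*v) du + (2*u) dv
Combining and collecting du, dv coefficients:
  coeff of du: 4*u^3 + 9*u^2*v + 2*u*v^2 + 20*u*v + 30*u + 20*v^2 + 30*v
  coeff of dv: u^3 + 2*u^2*v + 20*u*v + 30*u - 4
F^* omega = (4*u^3 + 9*u^2*v + 2*u*v^2 + 20*u*v + 30*u + 20*v^2 + 30*v) du + (u^3 + 2*u^2*v + 20*u*v + 30*u - 4) dv.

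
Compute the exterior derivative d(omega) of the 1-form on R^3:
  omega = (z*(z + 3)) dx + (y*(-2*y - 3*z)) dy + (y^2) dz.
d(omega) = (-2*z - 3) dx ∧ dz + (5*y) dy ∧ dz

For a 1-form omega = sum_i f_i dx_i, the exterior derivative is
  d(omega) = sum_{i < j} (∂f_j/∂x_i - ∂f_i/∂x_j) dx_i ∧ dx_j.
  coefficient of dx ∧ dz: ∂f_3/∂x - ∂f_1/∂z = ∂(y^2)/∂x - ∂(z*(z + 3))/∂z = -2*z - 3
  coefficient of dy ∧ dz: ∂f_3/∂y - ∂f_2/∂z = ∂(y^2)/∂y - ∂(y*(-2*y - 3*z))/∂z = 5*y
Assembling: d(omega) = (-2*z - 3) dx ∧ dz + (5*y) dy ∧ dz.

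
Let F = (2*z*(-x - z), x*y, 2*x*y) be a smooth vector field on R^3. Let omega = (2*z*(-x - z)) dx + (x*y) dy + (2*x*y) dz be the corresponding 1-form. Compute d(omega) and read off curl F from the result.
d(omega) = (2*x) dy ∧ dz + (-2*x - 2*y - 4*z) dz ∧ dx + (y) dx ∧ dy; curl F = (2*x, -2*x - 2*y - 4*z, y)

d omega = sum_{i<j} (∂f_j/∂x_i - ∂f_i/∂x_j) dx_i ∧ dx_j. Under the identification (dy ∧ dz, dz ∧ dx, dx ∧ dy) ↔ (e_x, e_y, e_z), the coefficients are exactly the components of curl F. Compute:
  ∂R/∂y - ∂Q/∂z = (2*x) - (0) = 2*x
  ∂P/∂z - ∂R/∂x = (-2*x - 4*z) - (2*y) = -2*x - 2*y - 4*z
  ∂Q/∂x - ∂P/∂y = (y) - (0) = y.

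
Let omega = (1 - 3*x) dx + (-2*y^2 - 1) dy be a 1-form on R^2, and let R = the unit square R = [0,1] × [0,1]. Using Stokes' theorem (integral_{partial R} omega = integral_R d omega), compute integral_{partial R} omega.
integral_(partial R) omega = 0

Stokes: integral_partial_R omega = integral_R d omega with d omega = (∂Q/∂x - ∂P/∂y) dx ∧ dy.
  ∂Q/∂x = 0
  ∂P/∂y = 0
  integrand = ∂Q/∂x - ∂P/∂y = 0.
Integrating over R: integral_0^1 integral_0^1 (0) dx dy = 0.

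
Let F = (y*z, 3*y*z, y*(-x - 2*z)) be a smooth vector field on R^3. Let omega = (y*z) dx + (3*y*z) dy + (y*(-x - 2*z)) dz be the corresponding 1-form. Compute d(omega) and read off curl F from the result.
d(omega) = (-x - 3*y - 2*z) dy ∧ dz + (2*y) dz ∧ dx + (-z) dx ∧ dy; curl F = (-x - 3*y - 2*z, 2*y, -z)

d omega = sum_{i<j} (∂f_j/∂x_i - ∂f_i/∂x_j) dx_i ∧ dx_j. Under the identification (dy ∧ dz, dz ∧ dx, dx ∧ dy) ↔ (e_x, e_y, e_z), the coefficients are exactly the components of curl F. Compute:
  ∂R/∂y - ∂Q/∂z = (-x - 2*z) - (3*y) = -x - 3*y - 2*z
  ∂P/∂z - ∂R/∂x = (y) - (-y) = 2*y
  ∂Q/∂x - ∂P/∂y = (0) - (z) = -z.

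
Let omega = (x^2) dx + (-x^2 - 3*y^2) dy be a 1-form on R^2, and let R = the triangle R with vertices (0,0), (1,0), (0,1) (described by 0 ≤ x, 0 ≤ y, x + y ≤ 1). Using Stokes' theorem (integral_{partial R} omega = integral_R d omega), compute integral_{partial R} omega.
integral_(partial R) omega = -1/3

Stokes: integral_partial_R omega = integral_R d omega with d omega = (∂Q/∂x - ∂P/∂y) dx ∧ dy.
  ∂Q/∂x = -2*x
  ∂P/∂y = 0
  integrand = ∂Q/∂x - ∂P/∂y = -2*x.
Integrating over R: integral_0^1 integral_0^{1-x} (-2*x) dy dx = -1/3.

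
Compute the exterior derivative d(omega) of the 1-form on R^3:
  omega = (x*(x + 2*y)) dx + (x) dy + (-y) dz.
d(omega) = (1 - 2*x) dx ∧ dy + (-1) dy ∧ dz

For a 1-form omega = sum_i f_i dx_i, the exterior derivative is
  d(omega) = sum_{i < j} (∂f_j/∂x_i - ∂f_i/∂x_j) dx_i ∧ dx_j.
  coefficient of dx ∧ dy: ∂f_2/∂x - ∂f_1/∂y = ∂(x)/∂x - ∂(x*(x + 2*y))/∂y = 1 - 2*x
  coefficient of dy ∧ dz: ∂f_3/∂y - ∂f_2/∂z = ∂(-y)/∂y - ∂(x)/∂z = -1
Assembling: d(omega) = (1 - 2*x) dx ∧ dy + (-1) dy ∧ dz.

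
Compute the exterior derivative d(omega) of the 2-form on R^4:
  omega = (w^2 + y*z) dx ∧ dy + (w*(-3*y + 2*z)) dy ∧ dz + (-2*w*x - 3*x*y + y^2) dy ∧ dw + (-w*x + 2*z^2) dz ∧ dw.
d(omega) = (y) dx ∧ dy ∧ dz + (-3*y) dx ∧ dy ∧ dw + (-3*y + 2*z) dy ∧ dz ∧ dw + (-w) dx ∧ dz ∧ dw

For a 2-form omega = sum_{i<j} g_{ij} dx_i ∧ dx_j, the exterior derivative is
  d(omega) = sum_{i<j} d(g_{ij}) ∧ dx_i ∧ dx_j = sum_{i<j, k} (∂g_{ij}/∂x_k) dx_k ∧ dx_i ∧ dx_j.
Expand each term, using dx_k ∧ dx_i ∧ dx_j = sgn(permutation) dx_{(a)} ∧ dx_{(b)} ∧ dx_{(c)} with (a < b < c) sorted:
  d(w^2 + y*z) includes (∂/∂z)(w^2 + y*z) dz = (y) dz, which multiplied by dx ∧ dy gives (y) dx ∧ dy ∧ dz
  d(w^2 + y*z) includes (∂/∂w)(w^2 + y*z) dw = (2*w) dw, which multiplied by dx ∧ dy gives (2*w) dx ∧ dy ∧ dw
  d(w*(-3*y + 2*z)) includes (∂/∂w)(w*(-3*y + 2*z)) dw = (-3*y + 2*z) dw, which multiplied by dy ∧ dz gives (-3*y + 2*z) dy ∧ dz ∧ dw
  d(-2*w*x - 3*x*y + y^2) includes (∂/∂x)(-2*w*x - 3*x*y + y^2) dx = (-2*w - 3*y) dx, which multiplied by dy ∧ dw gives (-2*w - 3*y) dx ∧ dy ∧ dw
  d(-w*x + 2*z^2) includes (∂/∂x)(-w*x + 2*z^2) dx = (-w) dx, which multiplied by dz ∧ dw gives (-w) dx ∧ dz ∧ dw
Collecting like 3-forms: d(omega) = (y) dx ∧ dy ∧ dz + (-3*y) dx ∧ dy ∧ dw + (-3*y + 2*z) dy ∧ dz ∧ dw + (-w) dx ∧ dz ∧ dw.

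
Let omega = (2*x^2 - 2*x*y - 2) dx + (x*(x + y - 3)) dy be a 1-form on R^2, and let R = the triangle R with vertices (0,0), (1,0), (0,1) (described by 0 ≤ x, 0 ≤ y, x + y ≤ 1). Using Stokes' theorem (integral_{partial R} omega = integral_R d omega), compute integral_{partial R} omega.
integral_(partial R) omega = -2/3

Stokes: integral_partial_R omega = integral_R d omega with d omega = (∂Q/∂x - ∂P/∂y) dx ∧ dy.
  ∂Q/∂x = 2*x + y - 3
  ∂P/∂y = -2*x
  integrand = ∂Q/∂x - ∂P/∂y = 4*x + y - 3.
Integrating over R: integral_0^1 integral_0^{1-x} (4*x + y - 3) dy dx = -2/3.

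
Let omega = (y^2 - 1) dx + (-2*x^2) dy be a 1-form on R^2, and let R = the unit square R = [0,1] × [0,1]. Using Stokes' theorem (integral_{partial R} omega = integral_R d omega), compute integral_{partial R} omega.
integral_(partial R) omega = -3

Stokes: integral_partial_R omega = integral_R d omega with d omega = (∂Q/∂x - ∂P/∂y) dx ∧ dy.
  ∂Q/∂x = -4*x
  ∂P/∂y = 2*y
  integrand = ∂Q/∂x - ∂P/∂y = -4*x - 2*y.
Integrating over R: integral_0^1 integral_0^1 (-4*x - 2*y) dx dy = -3.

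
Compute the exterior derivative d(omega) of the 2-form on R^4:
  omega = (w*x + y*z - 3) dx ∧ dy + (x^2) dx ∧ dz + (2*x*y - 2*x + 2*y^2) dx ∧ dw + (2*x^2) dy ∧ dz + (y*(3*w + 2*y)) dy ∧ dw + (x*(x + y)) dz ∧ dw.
d(omega) = (4*x + y) dx ∧ dy ∧ dz + (-x - 4*y) dx ∧ dy ∧ dw + (2*x + y) dx ∧ dz ∧ dw + (x) dy ∧ dz ∧ dw

For a 2-form omega = sum_{i<j} g_{ij} dx_i ∧ dx_j, the exterior derivative is
  d(omega) = sum_{i<j} d(g_{ij}) ∧ dx_i ∧ dx_j = sum_{i<j, k} (∂g_{ij}/∂x_k) dx_k ∧ dx_i ∧ dx_j.
Expand each term, using dx_k ∧ dx_i ∧ dx_j = sgn(permutation) dx_{(a)} ∧ dx_{(b)} ∧ dx_{(c)} with (a < b < c) sorted:
  d(w*x + y*z - 3) includes (∂/∂z)(w*x + y*z - 3) dz = (y) dz, which multiplied by dx ∧ dy gives (y) dx ∧ dy ∧ dz
  d(w*x + y*z - 3) includes (∂/∂w)(w*x + y*z - 3) dw = (x) dw, which multiplied by dx ∧ dy gives (x) dx ∧ dy ∧ dw
  d(2*x*y - 2*x + 2*y^2) includes (∂/∂y)(2*x*y - 2*x + 2*y^2) dy = (2*x + 4*y) dy, which multiplied by dx ∧ dw gives (-2*x - 4*y) dx ∧ dy ∧ dw
  d(2*x^2) includes (∂/∂x)(2*x^2) dx = (4*x) dx, which multiplied by dy ∧ dz gives (4*x) dx ∧ dy ∧ dz
  d(x*(x + y)) includes (∂/∂x)(x*(x + y)) dx = (2*x + y) dx, which multiplied by dz ∧ dw gives (2*x + y) dx ∧ dz ∧ dw
  d(x*(x + y)) includes (∂/∂y)(x*(x + y)) dy = (x) dy, which multiplied by dz ∧ dw gives (x) dy ∧ dz ∧ dw
Collecting like 3-forms: d(omega) = (4*x + y) dx ∧ dy ∧ dz + (-x - 4*y) dx ∧ dy ∧ dw + (2*x + y) dx ∧ dz ∧ dw + (x) dy ∧ dz ∧ dw.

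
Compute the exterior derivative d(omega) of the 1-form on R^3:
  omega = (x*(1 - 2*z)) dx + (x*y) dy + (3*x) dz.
d(omega) = (y) dx ∧ dy + (2*x + 3) dx ∧ dz

For a 1-form omega = sum_i f_i dx_i, the exterior derivative is
  d(omega) = sum_{i < j} (∂f_j/∂x_i - ∂f_i/∂x_j) dx_i ∧ dx_j.
  coefficient of dx ∧ dy: ∂f_2/∂x - ∂f_1/∂y = ∂(x*y)/∂x - ∂(x*(1 - 2*z))/∂y = y
  coefficient of dx ∧ dz: ∂f_3/∂x - ∂f_1/∂z = ∂(3*x)/∂x - ∂(x*(1 - 2*z))/∂z = 2*x + 3
Assembling: d(omega) = (y) dx ∧ dy + (2*x + 3) dx ∧ dz.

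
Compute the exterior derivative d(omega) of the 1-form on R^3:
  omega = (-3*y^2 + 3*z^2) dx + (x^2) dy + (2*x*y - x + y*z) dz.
d(omega) = (2*x + 6*y) dx ∧ dy + (2*y - 6*z - 1) dx ∧ dz + (2*x + z) dy ∧ dz

For a 1-form omega = sum_i f_i dx_i, the exterior derivative is
  d(omega) = sum_{i < j} (∂f_j/∂x_i - ∂f_i/∂x_j) dx_i ∧ dx_j.
  coefficient of dx ∧ dy: ∂f_2/∂x - ∂f_1/∂y = ∂(x^2)/∂x - ∂(-3*y^2 + 3*z^2)/∂y = 2*x + 6*y
  coefficient of dx ∧ dz: ∂f_3/∂x - ∂f_1/∂z = ∂(2*x*y - x + y*z)/∂x - ∂(-3*y^2 + 3*z^2)/∂z = 2*y - 6*z - 1
  coefficient of dy ∧ dz: ∂f_3/∂y - ∂f_2/∂z = ∂(2*x*y - x + y*z)/∂y - ∂(x^2)/∂z = 2*x + z
Assembling: d(omega) = (2*x + 6*y) dx ∧ dy + (2*y - 6*z - 1) dx ∧ dz + (2*x + z) dy ∧ dz.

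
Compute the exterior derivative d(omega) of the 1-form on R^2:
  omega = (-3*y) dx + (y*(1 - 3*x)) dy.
d(omega) = (3 - 3*y) dx ∧ dy

For a 1-form omega = sum_i f_i dx_i, the exterior derivative is
  d(omega) = sum_{i < j} (∂f_j/∂x_i - ∂f_i/∂x_j) dx_i ∧ dx_j.
  coefficient of dx ∧ dy: ∂f_2/∂x - ∂f_1/∂y = ∂(y*(1 - 3*x))/∂x - ∂(-3*y)/∂y = 3 - 3*y
Assembling: d(omega) = (3 - 3*y) dx ∧ dy.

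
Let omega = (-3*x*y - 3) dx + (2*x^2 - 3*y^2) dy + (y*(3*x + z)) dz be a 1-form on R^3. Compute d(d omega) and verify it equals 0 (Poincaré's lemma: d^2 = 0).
d(d omega) = 0

Step 1: d omega = sum_{i<j} (∂f_j/∂x_i - ∂f_i/∂x_j) dx_i ∧ dx_j:
  coeff of dx ∧ dy: 7*x
  coeff of dx ∧ dz: 3*y
  coeff of dy ∧ dz: 3*x + z
Step 2: Apply d again to each 2-form coefficient. The only possible 3-form in R^3 is dx ∧ dy ∧ dz, with coefficient
  ∂(coeff of dy∧dz)/∂x - ∂(coeff of dx∧dz)/∂y + ∂(coeff of dx∧dy)/∂z
  = ∂/∂x (3*x + z) - ∂/∂y (3*y) + ∂/∂z (7*x).
Each of these terms simplifies to sums of mixed partials that cancel in pairs. The result is 0 (by equality of mixed partials for smooth functions — Schwarz / Clairaut).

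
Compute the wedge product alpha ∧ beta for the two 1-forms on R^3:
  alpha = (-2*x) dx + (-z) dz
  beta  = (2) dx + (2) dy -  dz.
alpha ∧ beta = (-4*x) dx ∧ dy + (2*x + 2*z) dx ∧ dz + (2*z) dy ∧ dz

Distribute the wedge, using dx_i ∧ dx_j = -dx_j ∧ dx_i and dx_i ∧ dx_i = 0. For each pair (i, j) with i < j, the coefficient of dx_i ∧ dx_j in alpha ∧ beta is (alpha_i * beta_j - alpha_j * beta_i). Collecting: alpha ∧ beta = (-4*x) dx ∧ dy + (2*x + 2*z) dx ∧ dz + (2*z) dy ∧ dz.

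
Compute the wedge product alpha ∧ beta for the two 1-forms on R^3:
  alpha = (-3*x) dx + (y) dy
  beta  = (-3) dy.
alpha ∧ beta = (9*x) dx ∧ dy

Distribute the wedge, using dx_i ∧ dx_j = -dx_j ∧ dx_i and dx_i ∧ dx_i = 0. For each pair (i, j) with i < j, the coefficient of dx_i ∧ dx_j in alpha ∧ beta is (alpha_i * beta_j - alpha_j * beta_i). Collecting: alpha ∧ beta = (9*x) dx ∧ dy.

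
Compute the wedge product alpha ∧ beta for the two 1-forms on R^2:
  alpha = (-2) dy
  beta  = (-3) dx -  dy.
alpha ∧ beta = (-6) dx ∧ dy

Distribute the wedge, using dx_i ∧ dx_j = -dx_j ∧ dx_i and dx_i ∧ dx_i = 0. For each pair (i, j) with i < j, the coefficient of dx_i ∧ dx_j in alpha ∧ beta is (alpha_i * beta_j - alpha_j * beta_i). Collecting: alpha ∧ beta = (-6) dx ∧ dy.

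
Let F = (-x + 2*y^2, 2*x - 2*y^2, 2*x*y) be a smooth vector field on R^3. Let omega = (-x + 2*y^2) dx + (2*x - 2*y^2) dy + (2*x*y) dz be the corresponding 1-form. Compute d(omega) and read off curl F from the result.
d(omega) = (2*x) dy ∧ dz + (-2*y) dz ∧ dx + (2 - 4*y) dx ∧ dy; curl F = (2*x, -2*y, 2 - 4*y)

d omega = sum_{i<j} (∂f_j/∂x_i - ∂f_i/∂x_j) dx_i ∧ dx_j. Under the identification (dy ∧ dz, dz ∧ dx, dx ∧ dy) ↔ (e_x, e_y, e_z), the coefficients are exactly the components of curl F. Compute:
  ∂R/∂y - ∂Q/∂z = (2*x) - (0) = 2*x
  ∂P/∂z - ∂R/∂x = (0) - (2*y) = -2*y
  ∂Q/∂x - ∂P/∂y = (2) - (4*y) = 2 - 4*y.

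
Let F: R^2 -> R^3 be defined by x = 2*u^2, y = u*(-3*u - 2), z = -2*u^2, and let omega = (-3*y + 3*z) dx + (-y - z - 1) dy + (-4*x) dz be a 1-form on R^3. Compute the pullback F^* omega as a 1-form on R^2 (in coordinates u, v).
F^* omega = (14*u^3 + 2*u^2 + 2*u + 2) du

Using F^*(f dg) = (f ∘ F) d(g ∘ F), substitute each coordinate x_i by F_i(u, v) in f_i, and replace dx_i by d F_i = (∂F_i/∂u) du + (∂F_i/∂v) dv.
  For the x component: f_1(F) = 3*u*(u + 2); d F_1 = (4*u) du + (0) dv
  For the y component: f_2(F) = 5*u^2 + 2*u - 1; d F_2 = (-6*u - 2) du + (0) dv
  For the z component: f_3(F) = -8*u^2; d F_3 = (-4*u) du + (0) dv
Combining and collecting du, dv coefficients:
  coeff of du: 14*u^3 + 2*u^2 + 2*u + 2
  coeff of dv: 0
F^* omega = (14*u^3 + 2*u^2 + 2*u + 2) du.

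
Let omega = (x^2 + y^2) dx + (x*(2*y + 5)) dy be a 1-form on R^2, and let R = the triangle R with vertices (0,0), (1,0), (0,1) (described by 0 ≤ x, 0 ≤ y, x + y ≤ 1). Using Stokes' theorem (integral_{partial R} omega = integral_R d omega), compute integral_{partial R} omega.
integral_(partial R) omega = 5/2

Stokes: integral_partial_R omega = integral_R d omega with d omega = (∂Q/∂x - ∂P/∂y) dx ∧ dy.
  ∂Q/∂x = 2*y + 5
  ∂P/∂y = 2*y
  integrand = ∂Q/∂x - ∂P/∂y = 5.
Integrating over R: integral_0^1 integral_0^{1-x} (5) dy dx = 5/2.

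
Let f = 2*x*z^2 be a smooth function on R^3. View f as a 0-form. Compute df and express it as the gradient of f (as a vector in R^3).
df = (2*z^2) dx + (0) dy + (4*x*z) dz; grad f = (2*z^2, 0, 4*x*z)

For a 0-form f, d f = (∂f/∂x) dx + (∂f/∂y) dy + (∂f/∂z) dz. The components of the vector representation are exactly the entries of grad f in Cartesian coordinates:
  ∂f/∂x = 2*z^2
  ∂f/∂y = 0
  ∂f/∂z = 4*x*z.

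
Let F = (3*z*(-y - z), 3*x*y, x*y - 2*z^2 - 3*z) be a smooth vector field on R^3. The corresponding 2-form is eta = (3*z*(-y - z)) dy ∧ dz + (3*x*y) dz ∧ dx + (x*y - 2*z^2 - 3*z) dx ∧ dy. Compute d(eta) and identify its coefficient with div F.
d(eta) = (3*x - 4*z - 3) dx ∧ dy ∧ dz; div F = 3*x - 4*z - 3

For a 2-form in R^3 of the form above, applying d gives a 3-form with coefficient ∂P/∂x + ∂Q/∂y + ∂R/∂z:
  ∂P/∂x = 0
  ∂Q/∂y = 3*x
  ∂R/∂z = -4*z - 3
Sum = 3*x - 4*z - 3, which is exactly div F.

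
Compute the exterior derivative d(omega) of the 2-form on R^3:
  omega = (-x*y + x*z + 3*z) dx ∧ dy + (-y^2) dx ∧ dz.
d(omega) = (x + 2*y + 3) dx ∧ dy ∧ dz

For a 2-form omega = sum_{i<j} g_{ij} dx_i ∧ dx_j, the exterior derivative is
  d(omega) = sum_{i<j} d(g_{ij}) ∧ dx_i ∧ dx_j = sum_{i<j, k} (∂g_{ij}/∂x_k) dx_k ∧ dx_i ∧ dx_j.
Expand each term, using dx_k ∧ dx_i ∧ dx_j = sgn(permutation) dx_{(a)} ∧ dx_{(b)} ∧ dx_{(c)} with (a < b < c) sorted:
  d(-x*y + x*z + 3*z) includes (∂/∂z)(-x*y + x*z + 3*z) dz = (x + 3) dz, which multiplied by dx ∧ dy gives (x + 3) dx ∧ dy ∧ dz
  d(-y^2) includes (∂/∂y)(-y^2) dy = (-2*y) dy, which multiplied by dx ∧ dz gives (2*y) dx ∧ dy ∧ dz
Collecting like 3-forms: d(omega) = (x + 2*y + 3) dx ∧ dy ∧ dz.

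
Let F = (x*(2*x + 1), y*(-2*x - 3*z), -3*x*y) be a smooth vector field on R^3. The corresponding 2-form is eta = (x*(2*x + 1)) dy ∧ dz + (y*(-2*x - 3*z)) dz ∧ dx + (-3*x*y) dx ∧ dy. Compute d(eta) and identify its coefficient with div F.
d(eta) = (2*x - 3*z + 1) dx ∧ dy ∧ dz; div F = 2*x - 3*z + 1

For a 2-form in R^3 of the form above, applying d gives a 3-form with coefficient ∂P/∂x + ∂Q/∂y + ∂R/∂z:
  ∂P/∂x = 4*x + 1
  ∂Q/∂y = -2*x - 3*z
  ∂R/∂z = 0
Sum = 2*x - 3*z + 1, which is exactly div F.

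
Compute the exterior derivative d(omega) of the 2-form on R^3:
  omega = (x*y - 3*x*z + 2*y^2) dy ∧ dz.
d(omega) = (y - 3*z) dx ∧ dy ∧ dz

For a 2-form omega = sum_{i<j} g_{ij} dx_i ∧ dx_j, the exterior derivative is
  d(omega) = sum_{i<j} d(g_{ij}) ∧ dx_i ∧ dx_j = sum_{i<j, k} (∂g_{ij}/∂x_k) dx_k ∧ dx_i ∧ dx_j.
Expand each term, using dx_k ∧ dx_i ∧ dx_j = sgn(permutation) dx_{(a)} ∧ dx_{(b)} ∧ dx_{(c)} with (a < b < c) sorted:
  d(x*y - 3*x*z + 2*y^2) includes (∂/∂x)(x*y - 3*x*z + 2*y^2) dx = (y - 3*z) dx, which multiplied by dy ∧ dz gives (y - 3*z) dx ∧ dy ∧ dz
Collecting like 3-forms: d(omega) = (y - 3*z) dx ∧ dy ∧ dz.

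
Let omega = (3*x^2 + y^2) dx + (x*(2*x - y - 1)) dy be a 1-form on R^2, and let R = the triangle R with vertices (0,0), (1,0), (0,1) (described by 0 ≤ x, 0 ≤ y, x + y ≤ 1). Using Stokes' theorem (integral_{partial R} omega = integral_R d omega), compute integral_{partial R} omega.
integral_(partial R) omega = -1/3

Stokes: integral_partial_R omega = integral_R d omega with d omega = (∂Q/∂x - ∂P/∂y) dx ∧ dy.
  ∂Q/∂x = 4*x - y - 1
  ∂P/∂y = 2*y
  integrand = ∂Q/∂x - ∂P/∂y = 4*x - 3*y - 1.
Integrating over R: integral_0^1 integral_0^{1-x} (4*x - 3*y - 1) dy dx = -1/3.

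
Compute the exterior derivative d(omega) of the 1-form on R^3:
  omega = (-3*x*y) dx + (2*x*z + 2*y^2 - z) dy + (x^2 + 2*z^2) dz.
d(omega) = (3*x + 2*z) dx ∧ dy + (2*x) dx ∧ dz + (1 - 2*x) dy ∧ dz

For a 1-form omega = sum_i f_i dx_i, the exterior derivative is
  d(omega) = sum_{i < j} (∂f_j/∂x_i - ∂f_i/∂x_j) dx_i ∧ dx_j.
  coefficient of dx ∧ dy: ∂f_2/∂x - ∂f_1/∂y = ∂(2*x*z + 2*y^2 - z)/∂x - ∂(-3*x*y)/∂y = 3*x + 2*z
  coefficient of dx ∧ dz: ∂f_3/∂x - ∂f_1/∂z = ∂(x^2 + 2*z^2)/∂x - ∂(-3*x*y)/∂z = 2*x
  coefficient of dy ∧ dz: ∂f_3/∂y - ∂f_2/∂z = ∂(x^2 + 2*z^2)/∂y - ∂(2*x*z + 2*y^2 - z)/∂z = 1 - 2*x
Assembling: d(omega) = (3*x + 2*z) dx ∧ dy + (2*x) dx ∧ dz + (1 - 2*x) dy ∧ dz.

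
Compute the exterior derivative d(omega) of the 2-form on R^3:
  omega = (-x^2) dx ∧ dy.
d(omega) = 0

For a 2-form omega = sum_{i<j} g_{ij} dx_i ∧ dx_j, the exterior derivative is
  d(omega) = sum_{i<j} d(g_{ij}) ∧ dx_i ∧ dx_j = sum_{i<j, k} (∂g_{ij}/∂x_k) dx_k ∧ dx_i ∧ dx_j.
Expand each term, using dx_k ∧ dx_i ∧ dx_j = sgn(permutation) dx_{(a)} ∧ dx_{(b)} ∧ dx_{(c)} with (a < b < c) sorted:

Collecting like 3-forms: d(omega) = 0.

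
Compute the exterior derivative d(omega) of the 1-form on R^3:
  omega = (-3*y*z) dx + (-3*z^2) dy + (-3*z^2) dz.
d(omega) = (3*z) dx ∧ dy + (3*y) dx ∧ dz + (6*z) dy ∧ dz

For a 1-form omega = sum_i f_i dx_i, the exterior derivative is
  d(omega) = sum_{i < j} (∂f_j/∂x_i - ∂f_i/∂x_j) dx_i ∧ dx_j.
  coefficient of dx ∧ dy: ∂f_2/∂x - ∂f_1/∂y = ∂(-3*z^2)/∂x - ∂(-3*y*z)/∂y = 3*z
  coefficient of dx ∧ dz: ∂f_3/∂x - ∂f_1/∂z = ∂(-3*z^2)/∂x - ∂(-3*y*z)/∂z = 3*y
  coefficient of dy ∧ dz: ∂f_3/∂y - ∂f_2/∂z = ∂(-3*z^2)/∂y - ∂(-3*z^2)/∂z = 6*z
Assembling: d(omega) = (3*z) dx ∧ dy + (3*y) dx ∧ dz + (6*z) dy ∧ dz.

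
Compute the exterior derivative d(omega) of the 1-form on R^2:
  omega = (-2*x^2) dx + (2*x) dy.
d(omega) = (2) dx ∧ dy

For a 1-form omega = sum_i f_i dx_i, the exterior derivative is
  d(omega) = sum_{i < j} (∂f_j/∂x_i - ∂f_i/∂x_j) dx_i ∧ dx_j.
  coefficient of dx ∧ dy: ∂f_2/∂x - ∂f_1/∂y = ∂(2*x)/∂x - ∂(-2*x^2)/∂y = 2
Assembling: d(omega) = (2) dx ∧ dy.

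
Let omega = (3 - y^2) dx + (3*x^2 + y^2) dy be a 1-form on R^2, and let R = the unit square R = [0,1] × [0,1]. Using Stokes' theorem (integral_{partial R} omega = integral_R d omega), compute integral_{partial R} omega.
integral_(partial R) omega = 4

Stokes: integral_partial_R omega = integral_R d omega with d omega = (∂Q/∂x - ∂P/∂y) dx ∧ dy.
  ∂Q/∂x = 6*x
  ∂P/∂y = -2*y
  integrand = ∂Q/∂x - ∂P/∂y = 6*x + 2*y.
Integrating over R: integral_0^1 integral_0^1 (6*x + 2*y) dx dy = 4.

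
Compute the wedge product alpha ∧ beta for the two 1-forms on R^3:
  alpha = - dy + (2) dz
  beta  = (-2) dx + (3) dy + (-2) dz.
alpha ∧ beta = (-2) dx ∧ dy + (-4) dy ∧ dz + (4) dx ∧ dz

Distribute the wedge, using dx_i ∧ dx_j = -dx_j ∧ dx_i and dx_i ∧ dx_i = 0. For each pair (i, j) with i < j, the coefficient of dx_i ∧ dx_j in alpha ∧ beta is (alpha_i * beta_j - alpha_j * beta_i). Collecting: alpha ∧ beta = (-2) dx ∧ dy + (-4) dy ∧ dz + (4) dx ∧ dz.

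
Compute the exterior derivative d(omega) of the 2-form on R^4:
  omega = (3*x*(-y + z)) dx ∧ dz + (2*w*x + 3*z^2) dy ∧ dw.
d(omega) = (3*x) dx ∧ dy ∧ dz + (2*w) dx ∧ dy ∧ dw + (-6*z) dy ∧ dz ∧ dw

For a 2-form omega = sum_{i<j} g_{ij} dx_i ∧ dx_j, the exterior derivative is
  d(omega) = sum_{i<j} d(g_{ij}) ∧ dx_i ∧ dx_j = sum_{i<j, k} (∂g_{ij}/∂x_k) dx_k ∧ dx_i ∧ dx_j.
Expand each term, using dx_k ∧ dx_i ∧ dx_j = sgn(permutation) dx_{(a)} ∧ dx_{(b)} ∧ dx_{(c)} with (a < b < c) sorted:
  d(3*x*(-y + z)) includes (∂/∂y)(3*x*(-y + z)) dy = (-3*x) dy, which multiplied by dx ∧ dz gives (3*x) dx ∧ dy ∧ dz
  d(2*w*x + 3*z^2) includes (∂/∂x)(2*w*x + 3*z^2) dx = (2*w) dx, which multiplied by dy ∧ dw gives (2*w) dx ∧ dy ∧ dw
  d(2*w*x + 3*z^2) includes (∂/∂z)(2*w*x + 3*z^2) dz = (6*z) dz, which multiplied by dy ∧ dw gives (-6*z) dy ∧ dz ∧ dw
Collecting like 3-forms: d(omega) = (3*x) dx ∧ dy ∧ dz + (2*w) dx ∧ dy ∧ dw + (-6*z) dy ∧ dz ∧ dw.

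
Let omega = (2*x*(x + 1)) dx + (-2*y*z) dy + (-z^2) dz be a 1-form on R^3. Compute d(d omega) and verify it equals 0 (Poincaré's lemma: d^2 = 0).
d(d omega) = 0

Step 1: d omega = sum_{i<j} (∂f_j/∂x_i - ∂f_i/∂x_j) dx_i ∧ dx_j:
  coeff of dx ∧ dy: 0
  coeff of dx ∧ dz: 0
  coeff of dy ∧ dz: 2*y
Step 2: Apply d again to each 2-form coefficient. The only possible 3-form in R^3 is dx ∧ dy ∧ dz, with coefficient
  ∂(coeff of dy∧dz)/∂x - ∂(coeff of dx∧dz)/∂y + ∂(coeff of dx∧dy)/∂z
  = ∂/∂x (2*y) - ∂/∂y (0) + ∂/∂z (0).
Each of these terms simplifies to sums of mixed partials that cancel in pairs. The result is 0 (by equality of mixed partials for smooth functions — Schwarz / Clairaut).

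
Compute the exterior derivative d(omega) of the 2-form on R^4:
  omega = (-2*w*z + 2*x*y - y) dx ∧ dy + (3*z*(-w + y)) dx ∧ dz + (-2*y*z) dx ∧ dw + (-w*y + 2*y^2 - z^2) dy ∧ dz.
d(omega) = (-2*w - 3*z) dx ∧ dy ∧ dz + (2*y - 3*z) dx ∧ dz ∧ dw + (-y) dy ∧ dz ∧ dw

For a 2-form omega = sum_{i<j} g_{ij} dx_i ∧ dx_j, the exterior derivative is
  d(omega) = sum_{i<j} d(g_{ij}) ∧ dx_i ∧ dx_j = sum_{i<j, k} (∂g_{ij}/∂x_k) dx_k ∧ dx_i ∧ dx_j.
Expand each term, using dx_k ∧ dx_i ∧ dx_j = sgn(permutation) dx_{(a)} ∧ dx_{(b)} ∧ dx_{(c)} with (a < b < c) sorted:
  d(-2*w*z + 2*x*y - y) includes (∂/∂z)(-2*w*z + 2*x*y - y) dz = (-2*w) dz, which multiplied by dx ∧ dy gives (-2*w) dx ∧ dy ∧ dz
  d(-2*w*z + 2*x*y - y) includes (∂/∂w)(-2*w*z + 2*x*y - y) dw = (-2*z) dw, which multiplied by dx ∧ dy gives (-2*z) dx ∧ dy ∧ dw
  d(3*z*(-w + y)) includes (∂/∂y)(3*z*(-w + y)) dy = (3*z) dy, which multiplied by dx ∧ dz gives (-3*z) dx ∧ dy ∧ dz
  d(3*z*(-w + y)) includes (∂/∂w)(3*z*(-w + y)) dw = (-3*z) dw, which multiplied by dx ∧ dz gives (-3*z) dx ∧ dz ∧ dw
  d(-2*y*z) includes (∂/∂y)(-2*y*z) dy = (-2*z) dy, which multiplied by dx ∧ dw gives (2*z) dx ∧ dy ∧ dw
  d(-2*y*z) includes (∂/∂z)(-2*y*z) dz = (-2*y) dz, which multiplied by dx ∧ dw gives (2*y) dx ∧ dz ∧ dw
  d(-w*y + 2*y^2 - z^2) includes (∂/∂w)(-w*y + 2*y^2 - z^2) dw = (-y) dw, which multiplied by dy ∧ dz gives (-y) dy ∧ dz ∧ dw
Collecting like 3-forms: d(omega) = (-2*w - 3*z) dx ∧ dy ∧ dz + (2*y - 3*z) dx ∧ dz ∧ dw + (-y) dy ∧ dz ∧ dw.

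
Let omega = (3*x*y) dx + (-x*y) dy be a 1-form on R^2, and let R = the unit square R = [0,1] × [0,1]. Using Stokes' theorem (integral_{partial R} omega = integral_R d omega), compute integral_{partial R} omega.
integral_(partial R) omega = -2

Stokes: integral_partial_R omega = integral_R d omega with d omega = (∂Q/∂x - ∂P/∂y) dx ∧ dy.
  ∂Q/∂x = -y
  ∂P/∂y = 3*x
  integrand = ∂Q/∂x - ∂P/∂y = -3*x - y.
Integrating over R: integral_0^1 integral_0^1 (-3*x - y) dx dy = -2.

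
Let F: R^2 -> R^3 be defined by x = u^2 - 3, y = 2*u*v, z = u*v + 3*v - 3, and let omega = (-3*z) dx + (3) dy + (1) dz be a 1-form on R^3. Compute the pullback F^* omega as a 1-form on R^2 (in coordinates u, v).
F^* omega = (-6*u^2*v - 18*u*v + 18*u + 7*v) du + (7*u + 3) dv

Using F^*(f dg) = (f ∘ F) d(g ∘ F), substitute each coordinate x_i by F_i(u, v) in f_i, and replace dx_i by d F_i = (∂F_i/∂u) du + (∂F_i/∂v) dv.
  For the x component: f_1(F) = -3*u*v - 9*v + 9; d F_1 = (2*u) du + (0) dv
  For the y component: f_2(F) = 3; d F_2 = (2*v) du + (2*u) dv
  For the z component: f_3(F) = 1; d F_3 = (v) du + (u + 3) dv
Combining and collecting du, dv coefficients:
  coeff of du: -6*u^2*v - 18*u*v + 18*u + 7*v
  coeff of dv: 7*u + 3
F^* omega = (-6*u^2*v - 18*u*v + 18*u + 7*v) du + (7*u + 3) dv.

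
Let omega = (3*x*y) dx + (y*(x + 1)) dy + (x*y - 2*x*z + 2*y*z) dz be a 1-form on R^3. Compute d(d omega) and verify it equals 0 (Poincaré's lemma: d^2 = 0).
d(d omega) = 0

Step 1: d omega = sum_{i<j} (∂f_j/∂x_i - ∂f_i/∂x_j) dx_i ∧ dx_j:
  coeff of dx ∧ dy: -3*x + y
  coeff of dx ∧ dz: y - 2*z
  coeff of dy ∧ dz: x + 2*z
Step 2: Apply d again to each 2-form coefficient. The only possible 3-form in R^3 is dx ∧ dy ∧ dz, with coefficient
  ∂(coeff of dy∧dz)/∂x - ∂(coeff of dx∧dz)/∂y + ∂(coeff of dx∧dy)/∂z
  = ∂/∂x (x + 2*z) - ∂/∂y (y - 2*z) + ∂/∂z (-3*x + y).
Each of these terms simplifies to sums of mixed partials that cancel in pairs. The result is 0 (by equality of mixed partials for smooth functions — Schwarz / Clairaut).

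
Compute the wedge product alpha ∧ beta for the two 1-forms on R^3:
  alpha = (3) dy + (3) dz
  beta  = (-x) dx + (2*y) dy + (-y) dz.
alpha ∧ beta = (3*x) dx ∧ dy + (-9*y) dy ∧ dz + (3*x) dx ∧ dz

Distribute the wedge, using dx_i ∧ dx_j = -dx_j ∧ dx_i and dx_i ∧ dx_i = 0. For each pair (i, j) with i < j, the coefficient of dx_i ∧ dx_j in alpha ∧ beta is (alpha_i * beta_j - alpha_j * beta_i). Collecting: alpha ∧ beta = (3*x) dx ∧ dy + (-9*y) dy ∧ dz + (3*x) dx ∧ dz.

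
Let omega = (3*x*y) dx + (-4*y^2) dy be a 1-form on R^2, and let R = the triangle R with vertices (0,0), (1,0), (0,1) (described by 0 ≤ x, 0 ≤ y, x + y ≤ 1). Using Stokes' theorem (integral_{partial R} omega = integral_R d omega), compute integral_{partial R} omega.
integral_(partial R) omega = -1/2

Stokes: integral_partial_R omega = integral_R d omega with d omega = (∂Q/∂x - ∂P/∂y) dx ∧ dy.
  ∂Q/∂x = 0
  ∂P/∂y = 3*x
  integrand = ∂Q/∂x - ∂P/∂y = -3*x.
Integrating over R: integral_0^1 integral_0^{1-x} (-3*x) dy dx = -1/2.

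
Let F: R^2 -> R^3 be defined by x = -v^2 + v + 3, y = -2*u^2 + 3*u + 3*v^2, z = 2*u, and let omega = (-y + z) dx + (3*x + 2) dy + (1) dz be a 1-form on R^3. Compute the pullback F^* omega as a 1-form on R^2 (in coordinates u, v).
F^* omega = (12*u*v^2 - 12*u*v - 44*u - 9*v^2 + 9*v + 35) du + (-4*u^2*v + 2*u^2 + 2*u*v - u - 12*v^3 + 15*v^2 + 66*v) dv

Using F^*(f dg) = (f ∘ F) d(g ∘ F), substitute each coordinate x_i by F_i(u, v) in f_i, and replace dx_i by d F_i = (∂F_i/∂u) du + (∂F_i/∂v) dv.
  For the x component: f_1(F) = 2*u^2 - u - 3*v^2; d F_1 = (0) du + (1 - 2*v) dv
  For the y component: f_2(F) = -3*v^2 + 3*v + 11; d F_2 = (3 - 4*u) du + (6*v) dv
  For the z component: f_3(F) = 1; d F_3 = (2) du + (0) dv
Combining and collecting du, dv coefficients:
  coeff of du: 12*u*v^2 - 12*u*v - 44*u - 9*v^2 + 9*v + 35
  coeff of dv: -4*u^2*v + 2*u^2 + 2*u*v - u - 12*v^3 + 15*v^2 + 66*v
F^* omega = (12*u*v^2 - 12*u*v - 44*u - 9*v^2 + 9*v + 35) du + (-4*u^2*v + 2*u^2 + 2*u*v - u - 12*v^3 + 15*v^2 + 66*v) dv.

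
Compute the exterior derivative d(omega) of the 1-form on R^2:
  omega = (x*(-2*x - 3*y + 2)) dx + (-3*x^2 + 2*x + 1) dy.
d(omega) = (2 - 3*x) dx ∧ dy

For a 1-form omega = sum_i f_i dx_i, the exterior derivative is
  d(omega) = sum_{i < j} (∂f_j/∂x_i - ∂f_i/∂x_j) dx_i ∧ dx_j.
  coefficient of dx ∧ dy: ∂f_2/∂x - ∂f_1/∂y = ∂(-3*x^2 + 2*x + 1)/∂x - ∂(x*(-2*x - 3*y + 2))/∂y = 2 - 3*x
Assembling: d(omega) = (2 - 3*x) dx ∧ dy.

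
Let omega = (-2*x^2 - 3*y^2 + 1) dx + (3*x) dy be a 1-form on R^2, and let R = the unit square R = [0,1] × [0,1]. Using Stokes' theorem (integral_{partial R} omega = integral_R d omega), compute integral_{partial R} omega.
integral_(partial R) omega = 6

Stokes: integral_partial_R omega = integral_R d omega with d omega = (∂Q/∂x - ∂P/∂y) dx ∧ dy.
  ∂Q/∂x = 3
  ∂P/∂y = -6*y
  integrand = ∂Q/∂x - ∂P/∂y = 6*y + 3.
Integrating over R: integral_0^1 integral_0^1 (6*y + 3) dx dy = 6.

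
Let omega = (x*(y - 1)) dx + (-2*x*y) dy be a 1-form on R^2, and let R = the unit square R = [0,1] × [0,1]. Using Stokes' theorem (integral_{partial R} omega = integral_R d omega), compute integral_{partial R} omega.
integral_(partial R) omega = -3/2

Stokes: integral_partial_R omega = integral_R d omega with d omega = (∂Q/∂x - ∂P/∂y) dx ∧ dy.
  ∂Q/∂x = -2*y
  ∂P/∂y = x
  integrand = ∂Q/∂x - ∂P/∂y = -x - 2*y.
Integrating over R: integral_0^1 integral_0^1 (-x - 2*y) dx dy = -3/2.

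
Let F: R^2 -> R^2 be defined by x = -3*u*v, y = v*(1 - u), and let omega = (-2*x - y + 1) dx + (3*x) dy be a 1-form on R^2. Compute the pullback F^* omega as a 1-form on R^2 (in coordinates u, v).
F^* omega = (3*v*(-4*u*v + v - 1)) du + (3*u*(-4*u*v - 2*v - 1)) dv

Using F^*(f dg) = (f ∘ F) d(g ∘ F), substitute each coordinate x_i by F_i(u, v) in f_i, and replace dx_i by d F_i = (∂F_i/∂u) du + (∂F_i/∂v) dv.
  For the x component: f_1(F) = 7*u*v - v + 1; d F_1 = (-3*v) du + (-3*u) dv
  For the y component: f_2(F) = -9*u*v; d F_2 = (-v) du + (1 - u) dv
Combining and collecting du, dv coefficients:
  coeff of du: 3*v*(-4*u*v + v - 1)
  coeff of dv: 3*u*(-4*u*v - 2*v - 1)
F^* omega = (3*v*(-4*u*v + v - 1)) du + (3*u*(-4*u*v - 2*v - 1)) dv.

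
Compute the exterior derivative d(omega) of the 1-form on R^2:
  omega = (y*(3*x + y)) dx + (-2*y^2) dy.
d(omega) = (-3*x - 2*y) dx ∧ dy

For a 1-form omega = sum_i f_i dx_i, the exterior derivative is
  d(omega) = sum_{i < j} (∂f_j/∂x_i - ∂f_i/∂x_j) dx_i ∧ dx_j.
  coefficient of dx ∧ dy: ∂f_2/∂x - ∂f_1/∂y = ∂(-2*y^2)/∂x - ∂(y*(3*x + y))/∂y = -3*x - 2*y
Assembling: d(omega) = (-3*x - 2*y) dx ∧ dy.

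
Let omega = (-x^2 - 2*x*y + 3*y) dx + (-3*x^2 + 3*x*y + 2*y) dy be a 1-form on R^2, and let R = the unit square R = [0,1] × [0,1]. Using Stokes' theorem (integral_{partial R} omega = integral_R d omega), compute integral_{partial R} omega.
integral_(partial R) omega = -7/2

Stokes: integral_partial_R omega = integral_R d omega with d omega = (∂Q/∂x - ∂P/∂y) dx ∧ dy.
  ∂Q/∂x = -6*x + 3*y
  ∂P/∂y = 3 - 2*x
  integrand = ∂Q/∂x - ∂P/∂y = -4*x + 3*y - 3.
Integrating over R: integral_0^1 integral_0^1 (-4*x + 3*y - 3) dx dy = -7/2.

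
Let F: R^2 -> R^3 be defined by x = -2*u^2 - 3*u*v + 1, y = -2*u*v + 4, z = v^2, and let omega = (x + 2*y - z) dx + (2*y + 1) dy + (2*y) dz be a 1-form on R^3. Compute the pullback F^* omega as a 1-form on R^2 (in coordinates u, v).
F^* omega = (8*u^3 + 34*u^2*v + 33*u*v^2 - 36*u + 3*v^3 - 45*v) du + (6*u^3 + 29*u^2*v - 5*u*v^2 - 45*u + 16*v) dv

Using F^*(f dg) = (f ∘ F) d(g ∘ F), substitute each coordinate x_i by F_i(u, v) in f_i, and replace dx_i by d F_i = (∂F_i/∂u) du + (∂F_i/∂v) dv.
  For the x component: f_1(F) = -2*u^2 - 7*u*v - v^2 + 9; d F_1 = (-4*u - 3*v) du + (-3*u) dv
  For the y component: f_2(F) = -4*u*v + 9; d F_2 = (-2*v) du + (-2*u) dv
  For the z component: f_3(F) = -4*u*v + 8; d F_3 = (0) du + (2*v) dv
Combining and collecting du, dv coefficients:
  coeff of du: 8*u^3 + 34*u^2*v + 33*u*v^2 - 36*u + 3*v^3 - 45*v
  coeff of dv: 6*u^3 + 29*u^2*v - 5*u*v^2 - 45*u + 16*v
F^* omega = (8*u^3 + 34*u^2*v + 33*u*v^2 - 36*u + 3*v^3 - 45*v) du + (6*u^3 + 29*u^2*v - 5*u*v^2 - 45*u + 16*v) dv.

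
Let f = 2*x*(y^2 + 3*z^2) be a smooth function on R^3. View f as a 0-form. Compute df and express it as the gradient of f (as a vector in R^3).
df = (2*y^2 + 6*z^2) dx + (4*x*y) dy + (12*x*z) dz; grad f = (2*y^2 + 6*z^2, 4*x*y, 12*x*z)

For a 0-form f, d f = (∂f/∂x) dx + (∂f/∂y) dy + (∂f/∂z) dz. The components of the vector representation are exactly the entries of grad f in Cartesian coordinates:
  ∂f/∂x = 2*y^2 + 6*z^2
  ∂f/∂y = 4*x*y
  ∂f/∂z = 12*x*z.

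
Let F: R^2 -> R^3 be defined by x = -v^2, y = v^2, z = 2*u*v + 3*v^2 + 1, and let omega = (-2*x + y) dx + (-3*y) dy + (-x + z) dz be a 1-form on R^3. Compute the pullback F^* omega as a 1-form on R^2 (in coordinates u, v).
F^* omega = (2*v*(2*u*v + 4*v^2 + 1)) du + (4*u^2*v + 20*u*v^2 + 2*u + 12*v^3 + 6*v) dv

Using F^*(f dg) = (f ∘ F) d(g ∘ F), substitute each coordinate x_i by F_i(u, v) in f_i, and replace dx_i by d F_i = (∂F_i/∂u) du + (∂F_i/∂v) dv.
  For the x component: f_1(F) = 3*v^2; d F_1 = (0) du + (-2*v) dv
  For the y component: f_2(F) = -3*v^2; d F_2 = (0) du + (2*v) dv
  For the z component: f_3(F) = 2*u*v + 4*v^2 + 1; d F_3 = (2*v) du + (2*u + 6*v) dv
Combining and collecting du, dv coefficients:
  coeff of du: 2*v*(2*u*v + 4*v^2 + 1)
  coeff of dv: 4*u^2*v + 20*u*v^2 + 2*u + 12*v^3 + 6*v
F^* omega = (2*v*(2*u*v + 4*v^2 + 1)) du + (4*u^2*v + 20*u*v^2 + 2*u + 12*v^3 + 6*v) dv.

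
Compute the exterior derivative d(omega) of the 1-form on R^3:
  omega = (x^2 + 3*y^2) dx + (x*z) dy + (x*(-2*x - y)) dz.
d(omega) = (-6*y + z) dx ∧ dy + (-4*x - y) dx ∧ dz + (-2*x) dy ∧ dz

For a 1-form omega = sum_i f_i dx_i, the exterior derivative is
  d(omega) = sum_{i < j} (∂f_j/∂x_i - ∂f_i/∂x_j) dx_i ∧ dx_j.
  coefficient of dx ∧ dy: ∂f_2/∂x - ∂f_1/∂y = ∂(x*z)/∂x - ∂(x^2 + 3*y^2)/∂y = -6*y + z
  coefficient of dx ∧ dz: ∂f_3/∂x - ∂f_1/∂z = ∂(x*(-2*x - y))/∂x - ∂(x^2 + 3*y^2)/∂z = -4*x - y
  coefficient of dy ∧ dz: ∂f_3/∂y - ∂f_2/∂z = ∂(x*(-2*x - y))/∂y - ∂(x*z)/∂z = -2*x
Assembling: d(omega) = (-6*y + z) dx ∧ dy + (-4*x - y) dx ∧ dz + (-2*x) dy ∧ dz.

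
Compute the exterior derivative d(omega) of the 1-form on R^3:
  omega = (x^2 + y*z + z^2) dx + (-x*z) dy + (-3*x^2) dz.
d(omega) = (-2*z) dx ∧ dy + (-6*x - y - 2*z) dx ∧ dz + (x) dy ∧ dz

For a 1-form omega = sum_i f_i dx_i, the exterior derivative is
  d(omega) = sum_{i < j} (∂f_j/∂x_i - ∂f_i/∂x_j) dx_i ∧ dx_j.
  coefficient of dx ∧ dy: ∂f_2/∂x - ∂f_1/∂y = ∂(-x*z)/∂x - ∂(x^2 + y*z + z^2)/∂y = -2*z
  coefficient of dx ∧ dz: ∂f_3/∂x - ∂f_1/∂z = ∂(-3*x^2)/∂x - ∂(x^2 + y*z + z^2)/∂z = -6*x - y - 2*z
  coefficient of dy ∧ dz: ∂f_3/∂y - ∂f_2/∂z = ∂(-3*x^2)/∂y - ∂(-x*z)/∂z = x
Assembling: d(omega) = (-2*z) dx ∧ dy + (-6*x - y - 2*z) dx ∧ dz + (x) dy ∧ dz.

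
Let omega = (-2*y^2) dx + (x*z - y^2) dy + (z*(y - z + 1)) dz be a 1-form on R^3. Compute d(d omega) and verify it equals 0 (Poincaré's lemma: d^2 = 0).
d(d omega) = 0

Step 1: d omega = sum_{i<j} (∂f_j/∂x_i - ∂f_i/∂x_j) dx_i ∧ dx_j:
  coeff of dx ∧ dy: 4*y + z
  coeff of dx ∧ dz: 0
  coeff of dy ∧ dz: -x + z
Step 2: Apply d again to each 2-form coefficient. The only possible 3-form in R^3 is dx ∧ dy ∧ dz, with coefficient
  ∂(coeff of dy∧dz)/∂x - ∂(coeff of dx∧dz)/∂y + ∂(coeff of dx∧dy)/∂z
  = ∂/∂x (-x + z) - ∂/∂y (0) + ∂/∂z (4*y + z).
Each of these terms simplifies to sums of mixed partials that cancel in pairs. The result is 0 (by equality of mixed partials for smooth functions — Schwarz / Clairaut).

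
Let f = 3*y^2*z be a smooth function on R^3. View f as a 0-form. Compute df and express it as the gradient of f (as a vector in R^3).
df = (0) dx + (6*y*z) dy + (3*y^2) dz; grad f = (0, 6*y*z, 3*y^2)

For a 0-form f, d f = (∂f/∂x) dx + (∂f/∂y) dy + (∂f/∂z) dz. The components of the vector representation are exactly the entries of grad f in Cartesian coordinates:
  ∂f/∂x = 0
  ∂f/∂y = 6*y*z
  ∂f/∂z = 3*y^2.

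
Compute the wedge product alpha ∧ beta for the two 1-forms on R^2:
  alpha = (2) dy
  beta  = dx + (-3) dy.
alpha ∧ beta = (-2) dx ∧ dy

Distribute the wedge, using dx_i ∧ dx_j = -dx_j ∧ dx_i and dx_i ∧ dx_i = 0. For each pair (i, j) with i < j, the coefficient of dx_i ∧ dx_j in alpha ∧ beta is (alpha_i * beta_j - alpha_j * beta_i). Collecting: alpha ∧ beta = (-2) dx ∧ dy.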